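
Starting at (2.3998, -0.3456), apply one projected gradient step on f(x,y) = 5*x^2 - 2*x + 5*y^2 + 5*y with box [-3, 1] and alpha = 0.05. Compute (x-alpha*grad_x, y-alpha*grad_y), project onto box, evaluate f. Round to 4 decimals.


Step 1: Compute gradient at (2.3998, -0.3456).
grad_x = 2*5*2.3998 - 2 = 21.998
grad_y = 2*5*-0.3456 + 5 = 1.544
Step 2: Gradient step.
x_raw = 2.3998 - 0.05*21.998 = 1.2999
y_raw = -0.3456 - 0.05*1.544 = -0.4228
Step 3: Project onto [-3, 1].
x_proj = clip(1.2999) = 1.0
y_proj = clip(-0.4228) = -0.4228
Step 4: Evaluate f.
f(1.0, -0.4228) = 1.7798


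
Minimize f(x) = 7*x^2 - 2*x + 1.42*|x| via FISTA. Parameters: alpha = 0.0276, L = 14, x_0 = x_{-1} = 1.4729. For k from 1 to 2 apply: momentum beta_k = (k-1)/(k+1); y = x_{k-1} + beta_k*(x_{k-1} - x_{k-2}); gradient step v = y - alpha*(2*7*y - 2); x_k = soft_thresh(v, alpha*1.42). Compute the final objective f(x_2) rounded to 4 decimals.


FISTA on f(x) = 7*x^2 - 2*x + 1.42*|x|
L = 14, alpha = 0.0276
Iteration 1: beta = 0.0, y = 1.4729 + 0.0*(1.4729 - 1.4729) = 1.4729
  grad(y) = 18.6206, v = y - alpha*grad = 0.959
  prox(v) = soft_thresh(0.959, 0.0392) = 0.9198
Iteration 2: beta = 0.3333, y = 0.9198 + 0.3333*(0.9198 - 1.4729) = 0.7354
  grad(y) = 8.2957, v = y - alpha*grad = 0.5064
  prox(v) = soft_thresh(0.5064, 0.0392) = 0.4673
f(x_2) = 7*0.4673^2 - 2*0.4673 + 1.42*|0.4673| = 1.2573


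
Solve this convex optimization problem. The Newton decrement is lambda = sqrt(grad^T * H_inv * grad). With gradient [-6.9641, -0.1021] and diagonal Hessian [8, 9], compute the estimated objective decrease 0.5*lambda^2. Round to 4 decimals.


Step 1: H is diagonal, so H^(-1) * g = [-0.8705, -0.0113].
Step 2: g^T H^(-1) g = sum_i g_i^2 / H_ii
  = (-6.9641)^2/8 + (-0.1021)^2/9
  = 6.0623 + 0.0012 = 6.0635
Step 3: Objective decrease = 0.5 * g^T H^(-1) g = 3.0317


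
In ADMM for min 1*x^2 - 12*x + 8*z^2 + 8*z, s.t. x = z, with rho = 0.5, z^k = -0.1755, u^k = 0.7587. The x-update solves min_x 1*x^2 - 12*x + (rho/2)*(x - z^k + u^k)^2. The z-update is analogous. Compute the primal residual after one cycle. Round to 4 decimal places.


ADMM iteration with rho = 0.5, z^k = -0.1755, u^k = 0.7587
Step 1: x-update.
Minimize 1*x^2 - 12*x + (0.5/2)*(x + 0.1755 + 0.7587)^2
FOC: (2*1 + 0.5)*x = 12 + 0.5*(-0.1755 - 0.7587)
x^{k+1} = 4.6132
Step 2: z-update.
Minimize 8*z^2 + 8*z + (0.5/2)*(4.6132 - z + 0.7587)^2
FOC: (2*8 + 0.5)*z = -8 + 0.5*(4.6132 + 0.7587)
z^{k+1} = -0.3221
Step 3: u-update.
u^{k+1} = 0.7587 + 4.6132 + 0.3221 = 5.6939
Step 4: Primal residual = |4.6132 + 0.3221| = 4.9352


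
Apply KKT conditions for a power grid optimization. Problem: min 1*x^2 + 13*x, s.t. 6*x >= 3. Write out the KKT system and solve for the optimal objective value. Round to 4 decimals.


Step 1: Try lambda = 0 (constraint inactive).
x_unc = -13/(2*1) = -6.5
Check: 6*-6.5 = -39.0 < 3 -- violated!
Step 2: Constraint must be active: 6*x = 3
x* = 3/6 = 0.5
lambda = (2*1*0.5 + 13)/6 = 2.3333
Step 3: Compute optimal value.
f(x*) = 1*0.5^2 + 13*0.5 = 6.75


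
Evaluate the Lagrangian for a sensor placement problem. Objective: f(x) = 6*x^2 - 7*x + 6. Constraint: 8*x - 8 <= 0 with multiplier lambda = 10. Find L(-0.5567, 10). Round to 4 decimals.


Step 1: Evaluate f(x).
f(-0.5567) = 6*(-0.5567)^2 - 7*(-0.5567) + 6 = 11.7564
Step 2: Evaluate g(x).
g(-0.5567) = 8*-0.5567 - 8 = -12.4536
Step 3: Compute Lagrangian.
L = 11.7564 + 10*-12.4536 = -112.7796


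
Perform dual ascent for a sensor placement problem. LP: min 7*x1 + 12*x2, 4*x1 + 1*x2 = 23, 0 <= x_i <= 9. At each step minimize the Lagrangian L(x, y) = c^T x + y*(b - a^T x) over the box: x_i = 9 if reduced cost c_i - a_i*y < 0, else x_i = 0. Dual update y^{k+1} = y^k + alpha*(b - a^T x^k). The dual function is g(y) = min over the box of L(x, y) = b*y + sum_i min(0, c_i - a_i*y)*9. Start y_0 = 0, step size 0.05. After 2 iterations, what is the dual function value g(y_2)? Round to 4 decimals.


Dual ascent for LP: min 7*x1 + 12*x2, 4*x1 + 1*x2 = 23, 0 <= x_i <= 9
Step 1: y^k = 0.0, reduced costs: (7.0, 12.0)
  x^k = (0.0, 0.0), subgradient = b - a^T x = 23.0
  y^{k+1} = 0.0 + 0.05*23.0 = 1.15
Step 2: y^k = 1.15, reduced costs: (2.4, 10.85)
  x^k = (0.0, 0.0), subgradient = b - a^T x = 23.0
  y^{k+1} = 1.15 + 0.05*23.0 = 2.3
Dual objective at y_2 = 2.3: reduced costs (-2.2, 9.7), box minimizer x = (9.0, 0.0)
g(y_2) = b*y + (c1 - a1*y)*x1 + (c2 - a2*y)*x2 = 23*2.3 + (-2.2)*9.0 + 9.7*0.0 = 52.9 - 19.8 + 0.0 = 33.1


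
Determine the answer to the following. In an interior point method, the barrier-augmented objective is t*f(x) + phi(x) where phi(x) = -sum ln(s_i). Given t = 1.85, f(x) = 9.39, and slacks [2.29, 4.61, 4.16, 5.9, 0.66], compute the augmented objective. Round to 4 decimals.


Step 1: Compute log-barrier.
ln values: [0.8286, 1.5282, 1.4255, 1.775, -0.4155]
phi = -(0.8286 + 1.5282 + 1.4255 + 1.775 - 0.4155) = -5.1417
Step 2: Compute augmented objective.
t*f(x) = 1.85*9.39 = 17.3715
Total = 17.3715 - 5.1417 = 12.2298


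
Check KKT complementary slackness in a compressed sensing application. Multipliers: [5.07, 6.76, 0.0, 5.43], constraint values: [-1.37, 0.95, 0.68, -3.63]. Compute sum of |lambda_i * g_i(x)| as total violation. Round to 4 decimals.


KKT complementary slackness check:
lambda_1 * g_1 = 5.07 * -1.37 = -6.9459
lambda_2 * g_2 = 6.76 * 0.95 = 6.422
lambda_3 * g_3 = 0.0 * 0.68 = 0.0
lambda_4 * g_4 = 5.43 * -3.63 = -19.7109
Total violation = 6.9459 + 6.422 + 0.0 + 19.7109 = 33.0788


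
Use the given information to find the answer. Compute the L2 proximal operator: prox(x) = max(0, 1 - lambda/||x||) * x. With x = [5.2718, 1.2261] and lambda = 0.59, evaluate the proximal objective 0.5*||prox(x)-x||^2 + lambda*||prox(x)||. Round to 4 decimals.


Step 1: Compute ||x||.
||x|| = 5.4125
Step 2: Compute scaling factor.
scale = max(0, 1 - 0.59/5.4125) = 0.891
Step 3: prox(x) = [4.6971, 1.0924]
||prox(x)|| = 4.8225
Step 4: Proximal objective.
0.5*||prox-x||^2 = 0.1741
lambda*||prox|| = 2.8453
Total = 3.0193


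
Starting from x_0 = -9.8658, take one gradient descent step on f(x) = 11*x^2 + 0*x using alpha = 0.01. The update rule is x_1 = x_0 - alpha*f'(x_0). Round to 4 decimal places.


We compute the gradient at x_0 and apply the update.
f'(x) = 22*x + 0
f'(-9.8658) = 22*-9.8658 + 0 = -217.0476
x_1 = -9.8658 - 0.01*-217.0476 = -7.6953


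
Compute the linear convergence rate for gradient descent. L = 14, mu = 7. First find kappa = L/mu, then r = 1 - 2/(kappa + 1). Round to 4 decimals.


Step 1: Compute the condition number.
kappa = L/mu = 14/7 = 2.0
Step 2: Compute the convergence rate.
r = 1 - 2/(kappa + 1) = 1 - 2*mu/(L + mu) = (L - mu)/(L + mu) = 7/21 = 0.3333


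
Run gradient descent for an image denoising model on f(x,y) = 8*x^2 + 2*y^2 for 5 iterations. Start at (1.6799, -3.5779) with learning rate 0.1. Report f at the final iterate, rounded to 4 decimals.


Gradient descent on f(x,y) = 8*x^2 + 2*y^2.
Starting point: (1.6799, -3.5779), alpha = 0.1
Step 1: grad_x = 2*8*1.6799 = 26.8784, grad_y = 2*2*-3.5779 = -14.3116
  x_1 = 1.6799 - 0.1*26.8784 = -1.0079
  y_1 = -3.5779 - 0.1*-14.3116 = -2.1467
Step 2: grad_x = 2*8*-1.0079 = -16.127, grad_y = 2*2*-2.1467 = -8.587
  x_2 = -1.0079 - 0.1*-16.127 = 0.6048
  y_2 = -2.1467 - 0.1*-8.587 = -1.288
Step 3: grad_x = 2*8*0.6048 = 9.6762, grad_y = 2*2*-1.288 = -5.1522
  x_3 = 0.6048 - 0.1*9.6762 = -0.3629
  y_3 = -1.288 - 0.1*-5.1522 = -0.7728
Step 4: grad_x = 2*8*-0.3629 = -5.8057, grad_y = 2*2*-0.7728 = -3.0913
  x_4 = -0.3629 - 0.1*-5.8057 = 0.2177
  y_4 = -0.7728 - 0.1*-3.0913 = -0.4637
Step 5: grad_x = 2*8*0.2177 = 3.4834, grad_y = 2*2*-0.4637 = -1.8548
  x_5 = 0.2177 - 0.1*3.4834 = -0.1306
  y_5 = -0.4637 - 0.1*-1.8548 = -0.2782
f(-0.1306, -0.2782) = 8*(-0.1306)^2 + 2*(-0.2782)^2 = 0.2913


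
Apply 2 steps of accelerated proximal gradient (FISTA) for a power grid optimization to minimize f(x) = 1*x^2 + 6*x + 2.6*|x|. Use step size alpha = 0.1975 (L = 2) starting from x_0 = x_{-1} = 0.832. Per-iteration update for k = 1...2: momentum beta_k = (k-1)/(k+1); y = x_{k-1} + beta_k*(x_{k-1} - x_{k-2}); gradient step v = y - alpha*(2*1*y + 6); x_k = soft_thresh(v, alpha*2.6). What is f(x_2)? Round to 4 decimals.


FISTA on f(x) = 1*x^2 + 6*x + 2.6*|x|
L = 2, alpha = 0.1975
Iteration 1: beta = 0.0, y = 0.832 + 0.0*(0.832 - 0.832) = 0.832
  grad(y) = 7.664, v = y - alpha*grad = -0.6816
  prox(v) = soft_thresh(-0.6816, 0.5135) = -0.1681
Iteration 2: beta = 0.3333, y = -0.1681 + 0.3333*(-0.1681 - 0.832) = -0.5015
  grad(y) = 4.997, v = y - alpha*grad = -1.4884
  prox(v) = soft_thresh(-1.4884, 0.5135) = -0.9749
f(x_2) = 1*(-0.9749)^2 + 6*(-0.9749) + 2.6*|-0.9749| = -2.3643


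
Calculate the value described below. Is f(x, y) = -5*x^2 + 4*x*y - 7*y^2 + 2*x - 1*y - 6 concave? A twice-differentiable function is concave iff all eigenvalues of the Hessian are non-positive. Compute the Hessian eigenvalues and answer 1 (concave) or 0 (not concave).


The Hessian of f(x,y) = -5*x^2 + 4*x*y - 7*y^2 + 2*x - 1*y - 6 is:
H = [[-10, 4], [4, -14]]
Trace = -10 - 14 = -24
Determinant = -10*-14 - (4)^2 = 124
Discriminant = (-24)^2 - 4*124 = 80.0
Eigenvalues: lambda_1 = -16.4721, lambda_2 = -7.5279
The function is concave.

1


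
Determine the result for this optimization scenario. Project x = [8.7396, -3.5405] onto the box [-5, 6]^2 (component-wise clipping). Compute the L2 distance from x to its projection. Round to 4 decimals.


Project each component onto [-5, 6].
clip(8.7396) = 6.0, clip(-3.5405) = -3.5405
Projection = [6.0, -3.5405]
Squared diffs: [7.5054, 0.0]
Distance = sqrt(7.5054) = 2.7396


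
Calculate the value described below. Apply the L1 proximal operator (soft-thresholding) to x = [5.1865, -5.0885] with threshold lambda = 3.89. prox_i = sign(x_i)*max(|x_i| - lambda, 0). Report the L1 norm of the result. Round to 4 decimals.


Soft-thresholding with lambda = 3.89:
prox(5.1865) = sign(5.1865)*max(|5.1865| - 3.89, 0) = 1.2965
prox(-5.0885) = sign(-5.0885)*max(|-5.0885| - 3.89, 0) = -1.1985
prox(x) = [1.2965, -1.1985]
||prox(x)||_1 = 1.2965 + 1.1985 = 2.495


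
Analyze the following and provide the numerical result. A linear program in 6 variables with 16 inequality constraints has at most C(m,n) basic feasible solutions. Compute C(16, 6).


Each vertex corresponds to some choice of n active constraints out of m, so the number of vertices is at most C(m, n) = m! / (n!(m-n)!).
m = 16, n = 6
Numerator: 16 * 15 * 14 * 13 * 12 * 11
Denominator: 6! = 720
C(16, 6) = 8008


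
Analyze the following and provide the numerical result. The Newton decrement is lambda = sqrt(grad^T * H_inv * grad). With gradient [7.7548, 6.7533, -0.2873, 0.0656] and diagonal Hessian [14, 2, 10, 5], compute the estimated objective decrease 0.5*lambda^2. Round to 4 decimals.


Step 1: H is diagonal, so H^(-1) * g = [0.5539, 3.3767, -0.0287, 0.0131].
Step 2: g^T H^(-1) g = sum_i g_i^2 / H_ii
  = (7.7548)^2/14 + (6.7533)^2/2 + (-0.2873)^2/10 + (0.0656)^2/5
  = 4.2955 + 22.8035 + 0.0083 + 0.0009 = 27.1081
Step 3: Objective decrease = 0.5 * g^T H^(-1) g = 13.5541


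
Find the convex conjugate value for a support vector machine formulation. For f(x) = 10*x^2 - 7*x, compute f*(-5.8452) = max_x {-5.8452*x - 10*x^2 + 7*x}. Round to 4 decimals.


f*(y) = sup_x {y*x - a*x^2 - b*x} = sup_x {(y-b)*x - a*x^2}
FOC: (y - b) - 2a*x = 0 => x* = (y - b)/(2a)
x* = (-5.8452 + 7)/(2*10) = 0.0577
f*(-5.8452) = (y-b)^2/(4a) = (-5.8452 + 7)^2/(4*10)
= 1.3336/40 = 0.0333


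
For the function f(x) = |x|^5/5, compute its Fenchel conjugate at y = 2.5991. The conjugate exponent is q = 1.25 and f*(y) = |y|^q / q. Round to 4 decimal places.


The conjugate exponent q satisfies 1/p + 1/q = 1.
p = 5, so q = 5/(5 - 1) = 1.25
|y|^q = 2.5991^1.25 = 3.3001
f*(2.5991) = 3.3001 / 1.25 = 2.6401


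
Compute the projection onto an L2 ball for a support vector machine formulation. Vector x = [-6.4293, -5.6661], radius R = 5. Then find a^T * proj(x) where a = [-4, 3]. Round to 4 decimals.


Step 1: Compute ||x|| (intermediates to 6 decimals).
||x|| = sqrt((-6.4293)^2 + (-5.6661)^2) = 8.569748
Step 2: Project.
Since ||x|| > R, scale = R/||x|| = 5/8.569748 = 0.583448, proj(x) = scale * x
proj(x) = [-3.751162, -3.305875]
Step 3: Dot product.
a^T * proj(x) = -4*(-3.751162) + 3*(-3.305875) = 5.087


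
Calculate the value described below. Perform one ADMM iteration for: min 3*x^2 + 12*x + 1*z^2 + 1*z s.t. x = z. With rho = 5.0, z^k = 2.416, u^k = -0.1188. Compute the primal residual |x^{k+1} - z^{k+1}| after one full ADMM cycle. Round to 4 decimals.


ADMM iteration with rho = 5.0, z^k = 2.416, u^k = -0.1188
Step 1: x-update.
Minimize 3*x^2 + 12*x + (5.0/2)*(x - 2.416 - 0.1188)^2
FOC: (2*3 + 5.0)*x = -12 + 5.0*(2.416 + 0.1188)
x^{k+1} = 0.0613
Step 2: z-update.
Minimize 1*z^2 + 1*z + (5.0/2)*(0.0613 - z - 0.1188)^2
FOC: (2*1 + 5.0)*z = -1 + 5.0*(0.0613 - 0.1188)
z^{k+1} = -0.1839
Step 3: u-update.
u^{k+1} = -0.1188 + 0.0613 + 0.1839 = 0.1264
Step 4: Primal residual = |0.0613 + 0.1839| = 0.2452


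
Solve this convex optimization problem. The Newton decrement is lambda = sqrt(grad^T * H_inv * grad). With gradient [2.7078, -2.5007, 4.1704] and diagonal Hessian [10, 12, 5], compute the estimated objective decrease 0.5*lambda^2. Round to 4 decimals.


Step 1: H is diagonal, so H^(-1) * g = [0.2708, -0.2084, 0.8341].
Step 2: g^T H^(-1) g = sum_i g_i^2 / H_ii
  = (2.7078)^2/10 + (-2.5007)^2/12 + (4.1704)^2/5
  = 0.7332 + 0.5211 + 3.4784 = 4.7328
Step 3: Objective decrease = 0.5 * g^T H^(-1) g = 2.3664


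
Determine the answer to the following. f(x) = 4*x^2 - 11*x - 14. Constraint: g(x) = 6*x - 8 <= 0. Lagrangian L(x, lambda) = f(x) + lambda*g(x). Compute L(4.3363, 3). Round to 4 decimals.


Step 1: Evaluate f(x).
f(4.3363) = 4*4.3363^2 - 11*4.3363 - 14 = 13.5147
Step 2: Evaluate g(x).
g(4.3363) = 6*4.3363 - 8 = 18.0178
Step 3: Compute Lagrangian.
L = 13.5147 + 3*18.0178 = 67.5681


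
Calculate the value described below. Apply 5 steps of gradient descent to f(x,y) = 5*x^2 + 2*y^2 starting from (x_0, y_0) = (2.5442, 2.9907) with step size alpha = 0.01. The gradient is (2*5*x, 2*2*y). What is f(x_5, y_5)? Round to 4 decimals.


Gradient descent on f(x,y) = 5*x^2 + 2*y^2.
Starting point: (2.5442, 2.9907), alpha = 0.01
Step 1: grad_x = 2*5*2.5442 = 25.442, grad_y = 2*2*2.9907 = 11.9628
  x_1 = 2.5442 - 0.01*25.442 = 2.2898
  y_1 = 2.9907 - 0.01*11.9628 = 2.8711
Step 2: grad_x = 2*5*2.2898 = 22.8978, grad_y = 2*2*2.8711 = 11.4843
  x_2 = 2.2898 - 0.01*22.8978 = 2.0608
  y_2 = 2.8711 - 0.01*11.4843 = 2.7562
Step 3: grad_x = 2*5*2.0608 = 20.608, grad_y = 2*2*2.7562 = 11.0249
  x_3 = 2.0608 - 0.01*20.608 = 1.8547
  y_3 = 2.7562 - 0.01*11.0249 = 2.646
Step 4: grad_x = 2*5*1.8547 = 18.5472, grad_y = 2*2*2.646 = 10.5839
  x_4 = 1.8547 - 0.01*18.5472 = 1.6692
  y_4 = 2.646 - 0.01*10.5839 = 2.5401
Step 5: grad_x = 2*5*1.6692 = 16.6925, grad_y = 2*2*2.5401 = 10.1606
  x_5 = 1.6692 - 0.01*16.6925 = 1.5023
  y_5 = 2.5401 - 0.01*10.1606 = 2.4385
f(1.5023, 2.4385) = 5*1.5023^2 + 2*2.4385^2 = 23.1778


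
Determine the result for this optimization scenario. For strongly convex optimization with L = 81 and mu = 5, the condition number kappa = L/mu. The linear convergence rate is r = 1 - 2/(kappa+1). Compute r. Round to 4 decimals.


Step 1: Compute the condition number.
kappa = L/mu = 81/5 = 16.2
Step 2: Compute the convergence rate.
r = 1 - 2/(kappa + 1) = 1 - 2*mu/(L + mu) = (L - mu)/(L + mu) = 76/86 = 0.8837


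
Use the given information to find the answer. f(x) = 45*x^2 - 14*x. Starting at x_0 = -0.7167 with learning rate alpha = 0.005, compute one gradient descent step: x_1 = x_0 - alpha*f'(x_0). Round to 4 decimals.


We compute the gradient at x_0 and apply the update.
f'(x) = 90*x - 14
f'(-0.7167) = 90*-0.7167 - 14 = -78.503
x_1 = -0.7167 - 0.005*-78.503 = -0.3242


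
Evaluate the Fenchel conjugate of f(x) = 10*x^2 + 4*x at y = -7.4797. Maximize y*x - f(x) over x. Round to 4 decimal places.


f*(y) = sup_x {y*x - a*x^2 - b*x} = sup_x {(y-b)*x - a*x^2}
FOC: (y - b) - 2a*x = 0 => x* = (y - b)/(2a)
x* = (-7.4797 - 4)/(2*10) = -0.574
f*(-7.4797) = (y-b)^2/(4a) = (-7.4797 - 4)^2/(4*10)
= 131.7835/40 = 3.2946


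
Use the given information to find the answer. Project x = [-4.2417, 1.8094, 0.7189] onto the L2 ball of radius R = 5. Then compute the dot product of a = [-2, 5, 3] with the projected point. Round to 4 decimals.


Step 1: Compute ||x|| (intermediates to 6 decimals).
||x|| = sqrt((-4.2417)^2 + 1.8094^2 + 0.7189^2) = 4.667201
Step 2: Project.
Since ||x|| <= R, proj = x (no scaling needed).
proj(x) = [-4.2417, 1.8094, 0.7189]
Step 3: Dot product.
a^T * proj(x) = -2*(-4.2417) + 5*1.8094 + 3*0.7189 = 19.6871


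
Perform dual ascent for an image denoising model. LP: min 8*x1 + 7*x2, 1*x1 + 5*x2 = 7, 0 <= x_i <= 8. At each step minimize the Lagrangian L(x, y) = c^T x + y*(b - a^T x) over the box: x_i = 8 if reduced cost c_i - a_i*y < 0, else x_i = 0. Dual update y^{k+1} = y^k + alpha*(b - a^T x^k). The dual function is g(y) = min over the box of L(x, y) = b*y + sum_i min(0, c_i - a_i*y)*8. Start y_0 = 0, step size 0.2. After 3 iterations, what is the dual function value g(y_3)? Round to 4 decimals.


Dual ascent for LP: min 8*x1 + 7*x2, 1*x1 + 5*x2 = 7, 0 <= x_i <= 8
Step 1: y^k = 0.0, reduced costs: (8.0, 7.0)
  x^k = (0.0, 0.0), subgradient = b - a^T x = 7.0
  y^{k+1} = 0.0 + 0.2*7.0 = 1.4
Step 2: y^k = 1.4, reduced costs: (6.6, 0.0)
  x^k = (0.0, 0.0), subgradient = b - a^T x = 7.0
  y^{k+1} = 1.4 + 0.2*7.0 = 2.8
Step 3: y^k = 2.8, reduced costs: (5.2, -7.0)
  x^k = (0.0, 8.0), subgradient = b - a^T x = -33.0
  y^{k+1} = 2.8 + 0.2*-33.0 = -3.8
Dual objective at y_3 = -3.8: reduced costs (11.8, 26.0), box minimizer x = (0.0, 0.0)
g(y_3) = b*y + (c1 - a1*y)*x1 + (c2 - a2*y)*x2 = 7*(-3.8) + 11.8*0.0 + 26.0*0.0 = -26.6 + 0.0 + 0.0 = -26.6


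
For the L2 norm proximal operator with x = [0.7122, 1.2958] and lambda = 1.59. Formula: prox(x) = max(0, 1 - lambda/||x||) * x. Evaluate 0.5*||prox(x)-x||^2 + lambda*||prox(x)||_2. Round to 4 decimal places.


Step 1: Compute ||x||.
||x|| = 1.4786
Step 2: Compute scaling factor.
scale = max(0, 1 - 1.59/1.4786) = 0.0
Step 3: prox(x) = [0.0, 0.0]
||prox(x)|| = 0.0
Step 4: Proximal objective.
0.5*||prox-x||^2 = 1.0932
lambda*||prox|| = 0.0
Total = 1.0932


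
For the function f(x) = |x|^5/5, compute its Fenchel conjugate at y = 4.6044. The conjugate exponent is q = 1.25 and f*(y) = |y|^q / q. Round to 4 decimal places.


The conjugate exponent q satisfies 1/p + 1/q = 1.
p = 5, so q = 5/(5 - 1) = 1.25
|y|^q = 4.6044^1.25 = 6.7448
f*(4.6044) = 6.7448 / 1.25 = 5.3958


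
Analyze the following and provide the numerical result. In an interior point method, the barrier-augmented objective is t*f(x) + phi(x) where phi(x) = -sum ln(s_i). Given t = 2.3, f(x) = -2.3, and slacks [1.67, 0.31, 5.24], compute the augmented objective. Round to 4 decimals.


Step 1: Compute log-barrier.
ln values: [0.5128, -1.1712, 1.6563]
phi = -(0.5128 - 1.1712 + 1.6563) = -0.998
Step 2: Compute augmented objective.
t*f(x) = 2.3*-2.3 = -5.29
Total = -5.29 - 0.998 = -6.288


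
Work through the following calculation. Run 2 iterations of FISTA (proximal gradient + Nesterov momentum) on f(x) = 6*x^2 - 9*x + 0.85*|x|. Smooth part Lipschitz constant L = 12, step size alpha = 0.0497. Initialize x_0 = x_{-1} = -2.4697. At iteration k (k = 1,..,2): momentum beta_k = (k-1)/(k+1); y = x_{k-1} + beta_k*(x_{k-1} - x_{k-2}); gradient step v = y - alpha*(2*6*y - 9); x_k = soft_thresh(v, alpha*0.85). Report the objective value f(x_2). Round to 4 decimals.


FISTA on f(x) = 6*x^2 - 9*x + 0.85*|x|
L = 12, alpha = 0.0497
Iteration 1: beta = 0.0, y = -2.4697 + 0.0*(-2.4697 + 2.4697) = -2.4697
  grad(y) = -38.6364, v = y - alpha*grad = -0.5495
  prox(v) = soft_thresh(-0.5495, 0.0422) = -0.5072
Iteration 2: beta = 0.3333, y = -0.5072 + 0.3333*(-0.5072 + 2.4697) = 0.1469
  grad(y) = -7.2368, v = y - alpha*grad = 0.5066
  prox(v) = soft_thresh(0.5066, 0.0422) = 0.4644
f(x_2) = 6*0.4644^2 - 9*0.4644 + 0.85*|0.4644| = -2.4907


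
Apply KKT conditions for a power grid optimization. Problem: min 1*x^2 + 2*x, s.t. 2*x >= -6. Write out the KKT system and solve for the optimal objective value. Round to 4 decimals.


Step 1: Try lambda = 0 (constraint inactive).
Stationarity: 2*1*x + 2 = 0
x* = -2/(2*1) = -1.0
Check constraint: 2*-1.0 = -2.0 >= -6 -- satisfied.
Step 2: Compute optimal value.
f(x*) = 1*(-1.0)^2 + 2*(-1.0) = -1.0


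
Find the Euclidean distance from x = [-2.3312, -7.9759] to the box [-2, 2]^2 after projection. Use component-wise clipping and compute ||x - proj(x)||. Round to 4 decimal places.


Project each component onto [-2, 2].
clip(-2.3312) = -2.0, clip(-7.9759) = -2.0
Projection = [-2.0, -2.0]
Squared diffs: [0.1097, 35.7114]
Distance = sqrt(35.8211) = 5.9851


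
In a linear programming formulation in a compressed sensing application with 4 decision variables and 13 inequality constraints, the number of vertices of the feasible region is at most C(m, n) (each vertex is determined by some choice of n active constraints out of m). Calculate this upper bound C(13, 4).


Each vertex corresponds to some choice of n active constraints out of m, so the number of vertices is at most C(m, n) = m! / (n!(m-n)!).
m = 13, n = 4
Numerator: 13 * 12 * 11 * 10
Denominator: 4! = 24
C(13, 4) = 715


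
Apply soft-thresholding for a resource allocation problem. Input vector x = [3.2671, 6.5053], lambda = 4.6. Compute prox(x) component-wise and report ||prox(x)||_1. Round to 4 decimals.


Soft-thresholding with lambda = 4.6:
prox(3.2671) = sign(3.2671)*max(|3.2671| - 4.6, 0) = 0.0
prox(6.5053) = sign(6.5053)*max(|6.5053| - 4.6, 0) = 1.9053
prox(x) = [0.0, 1.9053]
||prox(x)||_1 = 0.0 + 1.9053 = 1.9053


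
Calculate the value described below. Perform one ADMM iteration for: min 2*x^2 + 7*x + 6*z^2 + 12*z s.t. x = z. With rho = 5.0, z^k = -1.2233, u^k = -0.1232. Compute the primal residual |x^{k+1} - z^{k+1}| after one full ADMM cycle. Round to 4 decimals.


ADMM iteration with rho = 5.0, z^k = -1.2233, u^k = -0.1232
Step 1: x-update.
Minimize 2*x^2 + 7*x + (5.0/2)*(x + 1.2233 - 0.1232)^2
FOC: (2*2 + 5.0)*x = -7 + 5.0*(-1.2233 + 0.1232)
x^{k+1} = -1.3889
Step 2: z-update.
Minimize 6*z^2 + 12*z + (5.0/2)*(-1.3889 - z - 0.1232)^2
FOC: (2*6 + 5.0)*z = -12 + 5.0*(-1.3889 - 0.1232)
z^{k+1} = -1.1506
Step 3: u-update.
u^{k+1} = -0.1232 - 1.3889 + 1.1506 = -0.3615
Step 4: Primal residual = |-1.3889 + 1.1506| = 0.2383


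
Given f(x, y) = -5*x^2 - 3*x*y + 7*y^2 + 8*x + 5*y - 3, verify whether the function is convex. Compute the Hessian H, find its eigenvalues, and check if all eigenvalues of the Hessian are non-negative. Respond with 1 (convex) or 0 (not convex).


The Hessian of f(x,y) = -5*x^2 - 3*x*y + 7*y^2 + 8*x + 5*y - 3 is:
H = [[-10, -3], [-3, 14]]
Trace = -10 + 14 = 4
Determinant = -10*14 - (-3)^2 = -149
Discriminant = (4)^2 - 4*-149 = 612.0
Eigenvalues: lambda_1 = -10.3693, lambda_2 = 14.3693
The function is not convex.

0


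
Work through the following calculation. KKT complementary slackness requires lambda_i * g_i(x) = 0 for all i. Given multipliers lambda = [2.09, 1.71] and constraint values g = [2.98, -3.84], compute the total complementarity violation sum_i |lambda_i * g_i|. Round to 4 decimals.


KKT complementary slackness check:
lambda_1 * g_1 = 2.09 * 2.98 = 6.2282
lambda_2 * g_2 = 1.71 * -3.84 = -6.5664
Total violation = 6.2282 + 6.5664 = 12.7946


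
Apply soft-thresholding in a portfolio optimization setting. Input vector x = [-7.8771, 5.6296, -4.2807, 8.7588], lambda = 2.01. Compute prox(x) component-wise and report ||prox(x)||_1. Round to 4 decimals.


Soft-thresholding with lambda = 2.01:
prox(-7.8771) = sign(-7.8771)*max(|-7.8771| - 2.01, 0) = -5.8671
prox(5.6296) = sign(5.6296)*max(|5.6296| - 2.01, 0) = 3.6196
prox(-4.2807) = sign(-4.2807)*max(|-4.2807| - 2.01, 0) = -2.2707
prox(8.7588) = sign(8.7588)*max(|8.7588| - 2.01, 0) = 6.7488
prox(x) = [-5.8671, 3.6196, -2.2707, 6.7488]
||prox(x)||_1 = 5.8671 + 3.6196 + 2.2707 + 6.7488 = 18.5062


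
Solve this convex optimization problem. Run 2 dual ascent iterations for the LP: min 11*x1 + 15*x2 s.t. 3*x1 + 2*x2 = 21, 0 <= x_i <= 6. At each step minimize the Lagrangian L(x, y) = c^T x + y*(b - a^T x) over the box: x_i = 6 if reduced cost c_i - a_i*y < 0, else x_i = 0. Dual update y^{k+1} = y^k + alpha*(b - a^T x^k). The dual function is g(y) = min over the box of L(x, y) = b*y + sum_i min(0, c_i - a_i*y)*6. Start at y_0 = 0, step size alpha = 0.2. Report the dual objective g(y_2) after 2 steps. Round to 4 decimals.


Dual ascent for LP: min 11*x1 + 15*x2, 3*x1 + 2*x2 = 21, 0 <= x_i <= 6
Step 1: y^k = 0.0, reduced costs: (11.0, 15.0)
  x^k = (0.0, 0.0), subgradient = b - a^T x = 21.0
  y^{k+1} = 0.0 + 0.2*21.0 = 4.2
Step 2: y^k = 4.2, reduced costs: (-1.6, 6.6)
  x^k = (6.0, 0.0), subgradient = b - a^T x = 3.0
  y^{k+1} = 4.2 + 0.2*3.0 = 4.8
Dual objective at y_2 = 4.8: reduced costs (-3.4, 5.4), box minimizer x = (6.0, 0.0)
g(y_2) = b*y + (c1 - a1*y)*x1 + (c2 - a2*y)*x2 = 21*4.8 + (-3.4)*6.0 + 5.4*0.0 = 100.8 - 20.4 + 0.0 = 80.4


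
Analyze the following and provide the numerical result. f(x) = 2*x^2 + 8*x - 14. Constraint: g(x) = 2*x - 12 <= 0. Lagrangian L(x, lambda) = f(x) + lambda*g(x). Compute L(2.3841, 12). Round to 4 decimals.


Step 1: Evaluate f(x).
f(2.3841) = 2*2.3841^2 + 8*2.3841 - 14 = 16.4407
Step 2: Evaluate g(x).
g(2.3841) = 2*2.3841 - 12 = -7.2318
Step 3: Compute Lagrangian.
L = 16.4407 + 12*-7.2318 = -70.3409


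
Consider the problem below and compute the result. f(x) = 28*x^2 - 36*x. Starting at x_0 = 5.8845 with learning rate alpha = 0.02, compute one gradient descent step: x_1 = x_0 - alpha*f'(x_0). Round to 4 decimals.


We compute the gradient at x_0 and apply the update.
f'(x) = 56*x - 36
f'(5.8845) = 56*5.8845 - 36 = 293.532
x_1 = 5.8845 - 0.02*293.532 = 0.0139


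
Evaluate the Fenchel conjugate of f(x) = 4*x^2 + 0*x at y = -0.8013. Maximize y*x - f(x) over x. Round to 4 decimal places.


f*(y) = sup_x {y*x - a*x^2 - b*x} = sup_x {(y-b)*x - a*x^2}
FOC: (y - b) - 2a*x = 0 => x* = (y - b)/(2a)
x* = (-0.8013 - 0)/(2*4) = -0.1002
f*(-0.8013) = (y-b)^2/(4a) = (-0.8013 - 0)^2/(4*4)
= 0.6421/16 = 0.0401


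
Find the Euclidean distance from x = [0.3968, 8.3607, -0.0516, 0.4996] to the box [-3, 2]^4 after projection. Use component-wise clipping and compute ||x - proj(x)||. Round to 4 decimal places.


Project each component onto [-3, 2].
clip(0.3968) = 0.3968, clip(8.3607) = 2.0, clip(-0.0516) = -0.0516, clip(0.4996) = 0.4996
Projection = [0.3968, 2.0, -0.0516, 0.4996]
Squared diffs: [0.0, 40.4585, 0.0, 0.0]
Distance = sqrt(40.4585) = 6.3607


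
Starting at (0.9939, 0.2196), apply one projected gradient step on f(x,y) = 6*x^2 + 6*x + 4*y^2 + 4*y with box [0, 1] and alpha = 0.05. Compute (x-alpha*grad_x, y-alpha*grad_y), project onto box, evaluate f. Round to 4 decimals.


Step 1: Compute gradient at (0.9939, 0.2196).
grad_x = 2*6*0.9939 + 6 = 17.9268
grad_y = 2*4*0.2196 + 4 = 5.7568
Step 2: Gradient step.
x_raw = 0.9939 - 0.05*17.9268 = 0.0976
y_raw = 0.2196 - 0.05*5.7568 = -0.0682
Step 3: Project onto [0, 1].
x_proj = clip(0.0976) = 0.0976
y_proj = clip(-0.0682) = 0.0
Step 4: Evaluate f.
f(0.0976, 0.0) = 0.6425


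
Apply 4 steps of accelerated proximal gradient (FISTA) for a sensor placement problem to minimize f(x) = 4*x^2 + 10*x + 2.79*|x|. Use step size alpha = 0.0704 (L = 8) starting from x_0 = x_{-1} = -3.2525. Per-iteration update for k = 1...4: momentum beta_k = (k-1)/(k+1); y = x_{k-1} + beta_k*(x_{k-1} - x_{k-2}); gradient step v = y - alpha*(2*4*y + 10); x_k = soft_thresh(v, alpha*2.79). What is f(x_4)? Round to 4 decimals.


FISTA on f(x) = 4*x^2 + 10*x + 2.79*|x|
L = 8, alpha = 0.0704
Iteration 1: beta = 0.0, y = -3.2525 + 0.0*(-3.2525 + 3.2525) = -3.2525
  grad(y) = -16.02, v = y - alpha*grad = -2.1247
  prox(v) = soft_thresh(-2.1247, 0.1964) = -1.9283
Iteration 2: beta = 0.3333, y = -1.9283 + 0.3333*(-1.9283 + 3.2525) = -1.4869
  grad(y) = -1.8949, v = y - alpha*grad = -1.3535
  prox(v) = soft_thresh(-1.3535, 0.1964) = -1.157
Iteration 3: beta = 0.5, y = -1.157 + 0.5*(-1.157 + 1.9283) = -0.7714
  grad(y) = 3.8285, v = y - alpha*grad = -1.041
  prox(v) = soft_thresh(-1.041, 0.1964) = -0.8445
Iteration 4: beta = 0.6, y = -0.8445 + 0.6*(-0.8445 + 1.157) = -0.657
  grad(y) = 4.7436, v = y - alpha*grad = -0.991
  prox(v) = soft_thresh(-0.991, 0.1964) = -0.7946
f(x_4) = 4*(-0.7946)^2 + 10*(-0.7946) + 2.79*|-0.7946| = -3.2035


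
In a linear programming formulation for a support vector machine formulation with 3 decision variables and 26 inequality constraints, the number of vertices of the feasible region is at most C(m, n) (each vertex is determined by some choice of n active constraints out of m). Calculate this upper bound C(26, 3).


Each vertex corresponds to some choice of n active constraints out of m, so the number of vertices is at most C(m, n) = m! / (n!(m-n)!).
m = 26, n = 3
Numerator: 26 * 25 * 24
Denominator: 3! = 6
C(26, 3) = 2600


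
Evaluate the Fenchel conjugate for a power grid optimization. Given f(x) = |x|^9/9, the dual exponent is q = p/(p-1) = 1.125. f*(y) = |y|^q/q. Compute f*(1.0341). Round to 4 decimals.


The conjugate exponent q satisfies 1/p + 1/q = 1.
p = 9, so q = 9/(9 - 1) = 1.125
|y|^q = 1.0341^1.125 = 1.0384
f*(1.0341) = 1.0384 / 1.125 = 0.9231


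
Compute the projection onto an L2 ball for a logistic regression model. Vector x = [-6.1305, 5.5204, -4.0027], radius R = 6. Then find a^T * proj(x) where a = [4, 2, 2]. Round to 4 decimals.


Step 1: Compute ||x|| (intermediates to 6 decimals).
||x|| = sqrt((-6.1305)^2 + 5.5204^2 + (-4.0027)^2) = 9.169485
Step 2: Project.
Since ||x|| > R, scale = R/||x|| = 6/9.169485 = 0.654344, proj(x) = scale * x
proj(x) = [-4.011456, 3.612241, -2.619143]
Step 3: Dot product.
a^T * proj(x) = 4*(-4.011456) + 2*3.612241 + 2*(-2.619143) = -14.0596


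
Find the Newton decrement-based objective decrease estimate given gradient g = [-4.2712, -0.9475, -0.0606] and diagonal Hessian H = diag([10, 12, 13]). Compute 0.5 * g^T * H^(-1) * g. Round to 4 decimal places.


Step 1: H is diagonal, so H^(-1) * g = [-0.4271, -0.079, -0.0047].
Step 2: g^T H^(-1) g = sum_i g_i^2 / H_ii
  = (-4.2712)^2/10 + (-0.9475)^2/12 + (-0.0606)^2/13
  = 1.8243 + 0.0748 + 0.0003 = 1.8994
Step 3: Objective decrease = 0.5 * g^T H^(-1) g = 0.9497


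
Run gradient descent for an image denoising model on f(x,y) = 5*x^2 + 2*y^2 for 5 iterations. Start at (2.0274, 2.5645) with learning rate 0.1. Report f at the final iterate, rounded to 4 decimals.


Gradient descent on f(x,y) = 5*x^2 + 2*y^2.
Starting point: (2.0274, 2.5645), alpha = 0.1
Step 1: grad_x = 2*5*2.0274 = 20.274, grad_y = 2*2*2.5645 = 10.258
  x_1 = 2.0274 - 0.1*20.274 = 0.0
  y_1 = 2.5645 - 0.1*10.258 = 1.5387
Step 2: grad_x = 2*5*0.0 = 0.0, grad_y = 2*2*1.5387 = 6.1548
  x_2 = 0.0 - 0.1*0.0 = 0.0
  y_2 = 1.5387 - 0.1*6.1548 = 0.9232
Step 3: grad_x = 2*5*0.0 = 0.0, grad_y = 2*2*0.9232 = 3.6929
  x_3 = 0.0 - 0.1*0.0 = 0.0
  y_3 = 0.9232 - 0.1*3.6929 = 0.5539
Step 4: grad_x = 2*5*0.0 = 0.0, grad_y = 2*2*0.5539 = 2.2157
  x_4 = 0.0 - 0.1*0.0 = 0.0
  y_4 = 0.5539 - 0.1*2.2157 = 0.3324
Step 5: grad_x = 2*5*0.0 = 0.0, grad_y = 2*2*0.3324 = 1.3294
  x_5 = 0.0 - 0.1*0.0 = 0.0
  y_5 = 0.3324 - 0.1*1.3294 = 0.1994
f(0.0, 0.1994) = 5*0.0^2 + 2*0.1994^2 = 0.0795


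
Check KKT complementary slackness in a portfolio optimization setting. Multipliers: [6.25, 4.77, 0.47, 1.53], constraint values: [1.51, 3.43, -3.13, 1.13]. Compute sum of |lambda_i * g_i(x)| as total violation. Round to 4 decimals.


KKT complementary slackness check:
lambda_1 * g_1 = 6.25 * 1.51 = 9.4375
lambda_2 * g_2 = 4.77 * 3.43 = 16.3611
lambda_3 * g_3 = 0.47 * -3.13 = -1.4711
lambda_4 * g_4 = 1.53 * 1.13 = 1.7289
Total violation = 9.4375 + 16.3611 + 1.4711 + 1.7289 = 28.9986


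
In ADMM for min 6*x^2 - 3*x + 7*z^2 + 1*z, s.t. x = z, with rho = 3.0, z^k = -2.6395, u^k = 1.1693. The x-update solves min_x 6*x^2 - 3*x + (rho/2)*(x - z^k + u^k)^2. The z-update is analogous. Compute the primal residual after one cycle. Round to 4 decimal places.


ADMM iteration with rho = 3.0, z^k = -2.6395, u^k = 1.1693
Step 1: x-update.
Minimize 6*x^2 - 3*x + (3.0/2)*(x + 2.6395 + 1.1693)^2
FOC: (2*6 + 3.0)*x = 3 + 3.0*(-2.6395 - 1.1693)
x^{k+1} = -0.5618
Step 2: z-update.
Minimize 7*z^2 + 1*z + (3.0/2)*(-0.5618 - z + 1.1693)^2
FOC: (2*7 + 3.0)*z = -1 + 3.0*(-0.5618 + 1.1693)
z^{k+1} = 0.0484
Step 3: u-update.
u^{k+1} = 1.1693 - 0.5618 - 0.0484 = 0.5592
Step 4: Primal residual = |-0.5618 - 0.0484| = 0.6101


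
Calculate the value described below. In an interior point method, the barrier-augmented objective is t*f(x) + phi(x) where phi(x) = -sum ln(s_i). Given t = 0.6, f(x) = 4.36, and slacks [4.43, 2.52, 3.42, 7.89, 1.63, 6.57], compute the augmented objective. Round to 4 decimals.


Step 1: Compute log-barrier.
ln values: [1.4884, 0.9243, 1.2296, 2.0656, 0.4886, 1.8825]
phi = -(1.4884 + 0.9243 + 1.2296 + 2.0656 + 0.4886 + 1.8825) = -8.079
Step 2: Compute augmented objective.
t*f(x) = 0.6*4.36 = 2.616
Total = 2.616 - 8.079 = -5.463


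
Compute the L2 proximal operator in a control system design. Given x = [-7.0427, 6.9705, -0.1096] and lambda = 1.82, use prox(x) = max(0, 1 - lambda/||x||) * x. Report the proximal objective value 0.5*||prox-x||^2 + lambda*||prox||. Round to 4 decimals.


Step 1: Compute ||x||.
||x|| = 9.9096
Step 2: Compute scaling factor.
scale = max(0, 1 - 1.82/9.9096) = 0.8163
Step 3: prox(x) = [-5.7492, 5.6903, -0.0895]
||prox(x)|| = 8.0896
Step 4: Proximal objective.
0.5*||prox-x||^2 = 1.6562
lambda*||prox|| = 14.7231
Total = 16.3792


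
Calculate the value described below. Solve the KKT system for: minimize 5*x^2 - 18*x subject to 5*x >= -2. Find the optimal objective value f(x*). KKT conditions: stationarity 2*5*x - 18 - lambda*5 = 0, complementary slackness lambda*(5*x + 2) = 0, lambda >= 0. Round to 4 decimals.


Step 1: Try lambda = 0 (constraint inactive).
Stationarity: 2*5*x - 18 = 0
x* = 18/(2*5) = 1.8
Check constraint: 5*1.8 = 9.0 >= -2 -- satisfied.
Step 2: Compute optimal value.
f(x*) = 5*1.8^2 - 18*1.8 = -16.2


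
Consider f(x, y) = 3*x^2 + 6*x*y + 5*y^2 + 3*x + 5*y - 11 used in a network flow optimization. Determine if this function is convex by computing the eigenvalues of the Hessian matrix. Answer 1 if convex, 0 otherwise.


The Hessian of f(x,y) = 3*x^2 + 6*x*y + 5*y^2 + 3*x + 5*y - 11 is:
H = [[6, 6], [6, 10]]
Trace = 6 + 10 = 16
Determinant = 6*10 - (6)^2 = 24
Discriminant = (16)^2 - 4*24 = 160.0
Eigenvalues: lambda_1 = 1.6754, lambda_2 = 14.3246
The function is convex.

1


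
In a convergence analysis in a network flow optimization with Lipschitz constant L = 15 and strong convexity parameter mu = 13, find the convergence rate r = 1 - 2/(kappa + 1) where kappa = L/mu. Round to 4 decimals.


Step 1: Compute the condition number.
kappa = L/mu = 15/13 = 1.1538
Step 2: Compute the convergence rate.
r = 1 - 2/(kappa + 1) = 1 - 2*mu/(L + mu) = (L - mu)/(L + mu) = 2/28 = 0.0714


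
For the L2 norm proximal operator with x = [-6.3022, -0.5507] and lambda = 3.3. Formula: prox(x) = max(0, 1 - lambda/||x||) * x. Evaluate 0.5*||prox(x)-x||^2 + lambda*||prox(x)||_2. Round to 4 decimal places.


Step 1: Compute ||x||.
||x|| = 6.3262
Step 2: Compute scaling factor.
scale = max(0, 1 - 3.3/6.3262) = 0.4784
Step 3: prox(x) = [-3.0147, -0.2634]
||prox(x)|| = 3.0262
Step 4: Proximal objective.
0.5*||prox-x||^2 = 5.445
lambda*||prox|| = 9.9865
Total = 15.4315


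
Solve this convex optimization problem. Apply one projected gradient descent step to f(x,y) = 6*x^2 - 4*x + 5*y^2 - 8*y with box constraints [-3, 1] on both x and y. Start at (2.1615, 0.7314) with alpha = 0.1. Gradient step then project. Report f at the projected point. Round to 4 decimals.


Step 1: Compute gradient at (2.1615, 0.7314).
grad_x = 2*6*2.1615 - 4 = 21.938
grad_y = 2*5*0.7314 - 8 = -0.686
Step 2: Gradient step.
x_raw = 2.1615 - 0.1*21.938 = -0.0323
y_raw = 0.7314 - 0.1*-0.686 = 0.8
Step 3: Project onto [-3, 1].
x_proj = clip(-0.0323) = -0.0323
y_proj = clip(0.8) = 0.8
Step 4: Evaluate f.
f(-0.0323, 0.8) = -3.0645


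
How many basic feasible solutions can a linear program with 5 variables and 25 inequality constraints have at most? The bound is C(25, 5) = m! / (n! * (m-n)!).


Each vertex corresponds to some choice of n active constraints out of m, so the number of vertices is at most C(m, n) = m! / (n!(m-n)!).
m = 25, n = 5
Numerator: 25 * 24 * 23 * 22 * 21
Denominator: 5! = 120
C(25, 5) = 53130


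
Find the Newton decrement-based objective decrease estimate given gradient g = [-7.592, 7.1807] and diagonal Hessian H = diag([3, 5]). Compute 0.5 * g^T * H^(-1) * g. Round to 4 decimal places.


Step 1: H is diagonal, so H^(-1) * g = [-2.5307, 1.4361].
Step 2: g^T H^(-1) g = sum_i g_i^2 / H_ii
  = (-7.592)^2/3 + (7.1807)^2/5
  = 19.2128 + 10.3125 = 29.5253
Step 3: Objective decrease = 0.5 * g^T H^(-1) g = 14.7627


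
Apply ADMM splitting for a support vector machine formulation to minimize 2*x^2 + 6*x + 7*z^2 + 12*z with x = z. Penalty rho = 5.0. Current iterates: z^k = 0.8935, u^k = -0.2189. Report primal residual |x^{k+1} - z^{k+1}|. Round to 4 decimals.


ADMM iteration with rho = 5.0, z^k = 0.8935, u^k = -0.2189
Step 1: x-update.
Minimize 2*x^2 + 6*x + (5.0/2)*(x - 0.8935 - 0.2189)^2
FOC: (2*2 + 5.0)*x = -6 + 5.0*(0.8935 + 0.2189)
x^{k+1} = -0.0487
Step 2: z-update.
Minimize 7*z^2 + 12*z + (5.0/2)*(-0.0487 - z - 0.2189)^2
FOC: (2*7 + 5.0)*z = -12 + 5.0*(-0.0487 - 0.2189)
z^{k+1} = -0.702
Step 3: u-update.
u^{k+1} = -0.2189 - 0.0487 + 0.702 = 0.4344
Step 4: Primal residual = |-0.0487 + 0.702| = 0.6533


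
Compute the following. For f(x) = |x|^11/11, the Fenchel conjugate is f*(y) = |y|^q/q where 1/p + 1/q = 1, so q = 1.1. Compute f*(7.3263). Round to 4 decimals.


The conjugate exponent q satisfies 1/p + 1/q = 1.
p = 11, so q = 11/(11 - 1) = 1.1
|y|^q = 7.3263^1.1 = 8.9407
f*(7.3263) = 8.9407 / 1.1 = 8.1279


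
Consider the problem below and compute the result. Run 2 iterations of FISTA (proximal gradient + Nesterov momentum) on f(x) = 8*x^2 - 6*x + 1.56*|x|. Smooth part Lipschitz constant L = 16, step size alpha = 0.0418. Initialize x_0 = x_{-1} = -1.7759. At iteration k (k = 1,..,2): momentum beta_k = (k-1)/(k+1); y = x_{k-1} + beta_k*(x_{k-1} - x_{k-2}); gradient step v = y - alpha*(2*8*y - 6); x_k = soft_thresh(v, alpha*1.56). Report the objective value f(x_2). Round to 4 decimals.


FISTA on f(x) = 8*x^2 - 6*x + 1.56*|x|
L = 16, alpha = 0.0418
Iteration 1: beta = 0.0, y = -1.7759 + 0.0*(-1.7759 + 1.7759) = -1.7759
  grad(y) = -34.4144, v = y - alpha*grad = -0.3374
  prox(v) = soft_thresh(-0.3374, 0.0652) = -0.2722
Iteration 2: beta = 0.3333, y = -0.2722 + 0.3333*(-0.2722 + 1.7759) = 0.2291
  grad(y) = -2.3348, v = y - alpha*grad = 0.3267
  prox(v) = soft_thresh(0.3267, 0.0652) = 0.2615
f(x_2) = 8*0.2615^2 - 6*0.2615 + 1.56*|0.2615| = -0.614


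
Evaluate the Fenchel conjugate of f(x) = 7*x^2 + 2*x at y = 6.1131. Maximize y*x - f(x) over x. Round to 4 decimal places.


f*(y) = sup_x {y*x - a*x^2 - b*x} = sup_x {(y-b)*x - a*x^2}
FOC: (y - b) - 2a*x = 0 => x* = (y - b)/(2a)
x* = (6.1131 - 2)/(2*7) = 0.2938
f*(6.1131) = (y-b)^2/(4a) = (6.1131 - 2)^2/(4*7)
= 16.9176/28 = 0.6042


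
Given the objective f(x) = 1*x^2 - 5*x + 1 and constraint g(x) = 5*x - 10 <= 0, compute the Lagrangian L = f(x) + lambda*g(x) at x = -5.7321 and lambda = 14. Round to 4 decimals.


Step 1: Evaluate f(x).
f(-5.7321) = 1*(-5.7321)^2 - 5*(-5.7321) + 1 = 62.5175
Step 2: Evaluate g(x).
g(-5.7321) = 5*-5.7321 - 10 = -38.6605
Step 3: Compute Lagrangian.
L = 62.5175 + 14*-38.6605 = -478.7295


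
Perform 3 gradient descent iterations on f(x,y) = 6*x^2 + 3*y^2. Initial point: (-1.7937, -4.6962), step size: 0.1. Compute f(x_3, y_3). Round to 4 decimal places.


Gradient descent on f(x,y) = 6*x^2 + 3*y^2.
Starting point: (-1.7937, -4.6962), alpha = 0.1
Step 1: grad_x = 2*6*-1.7937 = -21.5244, grad_y = 2*3*-4.6962 = -28.1772
  x_1 = -1.7937 - 0.1*-21.5244 = 0.3587
  y_1 = -4.6962 - 0.1*-28.1772 = -1.8785
Step 2: grad_x = 2*6*0.3587 = 4.3049, grad_y = 2*3*-1.8785 = -11.2709
  x_2 = 0.3587 - 0.1*4.3049 = -0.0717
  y_2 = -1.8785 - 0.1*-11.2709 = -0.7514
Step 3: grad_x = 2*6*-0.0717 = -0.861, grad_y = 2*3*-0.7514 = -4.5084
  x_3 = -0.0717 - 0.1*-0.861 = 0.0143
  y_3 = -0.7514 - 0.1*-4.5084 = -0.3006
f(0.0143, -0.3006) = 6*0.0143^2 + 3*(-0.3006)^2 = 0.2722
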